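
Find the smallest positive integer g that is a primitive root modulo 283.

φ(283) = 283 − 1 = 282 = 2 · 3 · 47.
Test candidates g = 2, 3, … against the prime factors q ∈ {2, 3, 47} of φ(283): g is a generator iff g^(282/q) ≢ 1 for every such q.
g = 2: 2^141 ≡ 282; 2^94 ≡ 1 — hits 1, so not a primitive root.
g = 3: 3^141 ≡ 282; 3^94 ≡ 238; 3^6 ≡ 163 — none is 1, so 3 is a primitive root.
So 3 is the smallest generator of (Z/283Z)^×.

3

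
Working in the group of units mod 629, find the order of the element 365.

Since 365 ∈ (Z/629Z)^×, its order divides φ(629) = φ(17·37) = (17−1)·(37−1) = 16·36 = 576 = 2^6 · 3^2.
Divisors of 576: 1, 2, 3, 4, 6, 8, 9, 12, 16, 18, 24, 32, 36, 48, 64, 72, 96, 144, 192, 288, 576.
Check 365^d mod 629 for each divisor in increasing order:
365^1 ≡ 365
365^2 ≡ 506
365^3 ≡ 393
365^4 ≡ 33
365^6 ≡ 344
365^8 ≡ 460
365^9 ≡ 586
365^12 ≡ 84
365^16 ≡ 256
365^18 ≡ 591
365^24 ≡ 137
365^32 ≡ 120
365^36 ≡ 186
365^48 ≡ 528
365^64 ≡ 562
365^72 ≡ 1
Hence ord(365) = 72.

72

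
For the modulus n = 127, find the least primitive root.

3

φ(127) = 127 − 1 = 126 = 2 · 3^2 · 7.
Test candidates g = 2, 3, … against the prime factors q ∈ {2, 3, 7} of φ(127): g is a generator iff g^(126/q) ≢ 1 for every such q.
g = 2: 2^63 ≡ 1 — hits 1, so not a primitive root.
g = 3: 3^63 ≡ 126; 3^42 ≡ 107; 3^18 ≡ 4 — none is 1, so 3 is a primitive root.
So 3 is the smallest generator of (Z/127Z)^×.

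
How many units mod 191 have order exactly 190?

72

φ(191) = 191 − 1 = 190 = 2 · 5 · 19.
In a cyclic group of order 190, there are φ(d) elements of order d for each divisor d of 190, and zero for non-divisors.
190 = 2 · 5 · 19 divides 190, and φ(190) = 72.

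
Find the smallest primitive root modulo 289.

3

φ(289) = φ(17^2) = 17·(17−1) = 272 = 2^4 · 17.
g is a primitive root iff g^(272/q) ≢ 1 (mod 289) for each prime q ∈ {2, 17}.
g = 2: 2^136 ≡ 1 — hits 1, so not a primitive root.
g = 3: 3^136 ≡ 288; 3^16 ≡ 171 — none is 1, so 3 is a primitive root.
Hence the least primitive root of 289 is 3.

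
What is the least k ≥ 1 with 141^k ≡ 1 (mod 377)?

84

The order of 141 must divide φ(377) = φ(13·29) = (13−1)·(29−1) = 12·28 = 336 = 2^4 · 3 · 7.
Divisors of 336: 1, 2, 3, 4, 6, 7, 8, 12, 14, 16, 21, 24, 28, 42, 48, 56, 84, 112, 168, 336.
Check 141^d mod 377 for each divisor in increasing order:
141^1 ≡ 141 (mod 377)
141^2 ≡ 277 (mod 377)
141^3 ≡ 226 (mod 377)
141^4 ≡ 198 (mod 377)
141^6 ≡ 181 (mod 377)
141^7 ≡ 262 (mod 377)
141^8 ≡ 373 (mod 377)
141^12 ≡ 339 (mod 377)
141^14 ≡ 30 (mod 377)
141^16 ≡ 16 (mod 377)
141^21 ≡ 320 (mod 377)
141^24 ≡ 313 (mod 377)
141^28 ≡ 146 (mod 377)
141^42 ≡ 233 (mod 377)
141^48 ≡ 326 (mod 377)
141^56 ≡ 204 (mod 377)
141^84 ≡ 1 (mod 377) ✓
Therefore the multiplicative order of 141 modulo 377 is 84.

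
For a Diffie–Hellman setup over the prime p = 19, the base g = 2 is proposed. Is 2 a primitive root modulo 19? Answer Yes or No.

Yes

φ(19) = 19 − 1 = 18 = 2 · 3^2.
An element g generates (Z/19Z)^× iff g^(18/q) ≢ 1 (mod 19) for each prime q ∈ {2, 3}.
2^9 ≡ 18 (mod 19)  [q = 2: ≢ 1 ✓]
2^6 ≡ 7 (mod 19)  [q = 3: ≢ 1 ✓]
Every test exponent gives a nontrivial residue, hence 2 generates the full group.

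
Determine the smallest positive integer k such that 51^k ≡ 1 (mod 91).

Since 51 ∈ (Z/91Z)^×, its order divides φ(91) = φ(7·13) = (7−1)·(13−1) = 6·12 = 72 = 2^3 · 3^2.
Divisors of 72: 1, 2, 3, 4, 6, 8, 9, 12, 18, 24, 36, 72.
Check 51^d mod 91 for each divisor in increasing order:
51^1 ≡ 51 (mod 91)
51^2 ≡ 53 (mod 91)
51^3 ≡ 64 (mod 91)
51^4 ≡ 79 (mod 91)
51^6 ≡ 1 (mod 91) ✓
So ord_91(51) = 6.

6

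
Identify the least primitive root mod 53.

2

φ(53) = 53 − 1 = 52 = 2^2 · 13.
Test candidates g = 2, 3, … against the prime factors q ∈ {2, 13} of φ(53): g is a generator iff g^(52/q) ≢ 1 for every such q.
g = 2: 2^26 ≡ 52; 2^4 ≡ 16 — none is 1, so 2 is a primitive root.
So 2 is the smallest generator of (Z/53Z)^×.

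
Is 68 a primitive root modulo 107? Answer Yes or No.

Yes

φ(107) = 107 − 1 = 106 = 2 · 53.
68 is a primitive root mod 107 iff 68^(φ(107)/q) ≢ 1 for every prime q | φ(107), i.e. q ∈ {2, 53}.
68^53 ≡ 106 (mod 107)  [q = 2: ≢ 1 ✓]
68^2 ≡ 23 (mod 107)  [q = 53: ≢ 1 ✓]
None equal 1, so ord_107(68) = 106: 68 is a primitive root.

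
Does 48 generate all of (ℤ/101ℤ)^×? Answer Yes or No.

Yes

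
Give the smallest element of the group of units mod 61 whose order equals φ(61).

2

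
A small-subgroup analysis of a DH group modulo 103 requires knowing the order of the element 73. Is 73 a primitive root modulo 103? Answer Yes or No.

φ(103) = 103 − 1 = 102 = 2 · 3 · 17.
It suffices to check that the order of 73 is not a proper divisor of 102: compute 73^(102/q) for q ∈ {2, 3, 17}.
73^51 ≡ 102 (mod 103)  [q = 2: ≢ 1 ✓]
73^34 ≡ 1 (mod 103)  [q = 3: ≡ 1 ✗]
73^6 ≡ 93 (mod 103)  [q = 17: ≢ 1 ✓]
Since 73^34 ≡ 1, the order of 73 divides 34 < 102, so 73 is not a primitive root.

No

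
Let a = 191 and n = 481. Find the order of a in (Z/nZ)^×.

ord(191) | φ(481) = φ(13·37) = (13−1)·(37−1) = 12·36 = 432 = 2^4 · 3^3.
Divisors of 432: 1, 2, 3, 4, 6, 8, 9, 12, 16, 18, 24, 27, 36, 48, 54, 72, 108, 144, 216, 432.
Evaluate successive powers at the divisors of 432:
191^1 ≡ 191 (mod 481)
191^2 ≡ 406 (mod 481)
191^3 ≡ 105 (mod 481)
191^4 ≡ 334 (mod 481)
191^6 ≡ 443 (mod 481)
191^8 ≡ 445 (mod 481)
191^9 ≡ 339 (mod 481)
191^12 ≡ 1 (mod 481) ✓
Hence ord(191) = 12.

12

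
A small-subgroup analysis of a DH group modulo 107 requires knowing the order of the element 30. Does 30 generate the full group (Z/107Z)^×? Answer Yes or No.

φ(107) = 107 − 1 = 106 = 2 · 53.
It suffices to check that the order of 30 is not a proper divisor of 106: compute 30^(106/q) for q ∈ {2, 53}.
30^53 ≡ 1 (mod 107)  [q = 2: ≡ 1 ✗]
30^2 ≡ 44 (mod 107)  [q = 53: ≢ 1 ✓]
The check at q = 2 fails, so 30 generates a proper subgroup.

No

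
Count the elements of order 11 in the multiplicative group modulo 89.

10

φ(89) = 89 − 1 = 88 = 2^3 · 11.
Since (Z/89Z)^× is cyclic of order 88, the number of elements of order d is φ(d) when d | 88 and 0 otherwise.
11 | 88, and φ(11) = 11 − 1 = 10.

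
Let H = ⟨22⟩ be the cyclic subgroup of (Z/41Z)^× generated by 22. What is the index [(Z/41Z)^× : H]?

1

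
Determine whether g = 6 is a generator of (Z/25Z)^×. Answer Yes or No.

φ(25) = φ(5^2) = 5·(5−1) = 20 = 2^2 · 5.
Test 6^(20/q) mod 25 for each prime factor q of 20:
6^10 ≡ 1 (mod 25)  [q = 2: ≡ 1 ✗]
6^4 ≡ 21 (mod 25)  [q = 5: ≢ 1 ✓]
6^10 ≡ 1 shows ord(6) | 10, strictly less than φ(25); not a primitive root.

No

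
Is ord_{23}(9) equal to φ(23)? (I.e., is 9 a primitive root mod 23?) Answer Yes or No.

φ(23) = 23 − 1 = 22 = 2 · 11.
It suffices to check that the order of 9 is not a proper divisor of 22: compute 9^(22/q) for q ∈ {2, 11}.
9^11 ≡ 1 (mod 23)  [q = 2: ≡ 1 ✗]
9^2 ≡ 12 (mod 23)  [q = 11: ≢ 1 ✓]
Since 9^11 ≡ 1, the order of 9 divides 11 < 22, so 9 is not a primitive root.

No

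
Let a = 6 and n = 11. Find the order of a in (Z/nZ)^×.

10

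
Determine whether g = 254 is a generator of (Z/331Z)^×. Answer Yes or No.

Yes

φ(331) = 331 − 1 = 330 = 2 · 3 · 5 · 11.
Test 254^(330/q) mod 331 for each prime factor q of 330:
254^165 ≡ 330 (mod 331)  [q = 2: ≢ 1 ✓]
254^110 ≡ 31 (mod 331)  [q = 3: ≢ 1 ✓]
254^66 ≡ 323 (mod 331)  [q = 5: ≢ 1 ✓]
254^30 ≡ 120 (mod 331)  [q = 11: ≢ 1 ✓]
All checks pass, so 254 has order 330 and is a primitive root modulo 331.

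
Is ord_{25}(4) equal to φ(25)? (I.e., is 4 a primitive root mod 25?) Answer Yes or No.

φ(25) = φ(5^2) = 5·(5−1) = 20 = 2^2 · 5.
4 is a primitive root mod 25 iff 4^(φ(25)/q) ≢ 1 for every prime q | φ(25), i.e. q ∈ {2, 5}.
4^10 ≡ 1 (mod 25)  [q = 2: ≡ 1 ✗]
4^4 ≡ 6 (mod 25)  [q = 5: ≢ 1 ✓]
The check at q = 2 fails, so 4 generates a proper subgroup.

No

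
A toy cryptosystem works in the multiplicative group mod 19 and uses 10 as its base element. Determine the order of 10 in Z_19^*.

By Lagrange's theorem, ord_19(10) divides φ(19) = 19 − 1 = 18 = 2 · 3^2.
Divisors of 18: 1, 2, 3, 6, 9, 18.
Check 10^d mod 19 for each divisor in increasing order:
10^1 ≡ 10 (mod 19)
10^2 ≡ 5 (mod 19)
10^3 ≡ 12 (mod 19)
10^6 ≡ 11 (mod 19)
10^9 ≡ 18 (mod 19)
10^18 ≡ 1 (mod 19) ✓
Therefore the multiplicative order of 10 modulo 19 is 18.

18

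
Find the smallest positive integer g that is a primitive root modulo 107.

φ(107) = 107 − 1 = 106 = 2 · 53.
g is a primitive root iff g^(106/q) ≢ 1 (mod 107) for each prime q ∈ {2, 53}.
g = 2: 2^53 ≡ 106; 2^2 ≡ 4 — none is 1, so 2 is a primitive root.
So 2 is the smallest generator of (Z/107Z)^×.

2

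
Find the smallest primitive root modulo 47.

φ(47) = 47 − 1 = 46 = 2 · 23.
g is a primitive root iff g^(46/q) ≢ 1 (mod 47) for each prime q ∈ {2, 23}.
g = 2: 2^23 ≡ 1 — hits 1, so not a primitive root.
g = 3: 3^23 ≡ 1 — hits 1, so not a primitive root.
g = 4: 4^23 ≡ 1 — hits 1, so not a primitive root.
g = 5: 5^23 ≡ 46; 5^2 ≡ 25 — none is 1, so 5 is a primitive root.
So 5 is the smallest generator of (Z/47Z)^×.

5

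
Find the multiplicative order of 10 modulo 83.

Since 10 ∈ (Z/83Z)^×, its order divides φ(83) = 83 − 1 = 82 = 2 · 41.
Divisors of 82: 1, 2, 41, 82.
Test each divisor d:
10^1 ≡ 10 (mod 83)
10^2 ≡ 17 (mod 83)
10^41 ≡ 1 (mod 83) ✓
The smallest such exponent is 41, so the order of 10 is 41.

41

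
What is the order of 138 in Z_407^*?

30

By Lagrange's theorem, ord_407(138) divides φ(407) = φ(11·37) = (11−1)·(37−1) = 10·36 = 360 = 2^3 · 3^2 · 5.
Divisors of 360: 1, 2, 3, 4, 5, 6, 8, 9, 10, 12, 15, 18, 20, 24, 30, 36, 40, 45, 60, 72, 90, 120, 180, 360.
Check 138^d mod 407 for each divisor in increasing order:
138^1 ≡ 138
138^2 ≡ 322
138^3 ≡ 73
138^4 ≡ 306
138^5 ≡ 307
138^6 ≡ 38
138^8 ≡ 26
138^9 ≡ 332
138^10 ≡ 232
138^12 ≡ 223
138^15 ≡ 406
138^18 ≡ 334
138^20 ≡ 100
138^24 ≡ 75
138^30 ≡ 1
Hence ord(138) = 30.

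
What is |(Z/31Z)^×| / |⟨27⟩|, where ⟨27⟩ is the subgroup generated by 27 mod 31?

By Lagrange's theorem, ord_31(27) divides φ(31) = 31 − 1 = 30 = 2 · 3 · 5.
Divisors of 30: 1, 2, 3, 5, 6, 10, 15, 30.
Check 27^d mod 31 for each divisor in increasing order:
27^1 ≡ 27
27^2 ≡ 16
27^3 ≡ 29
27^5 ≡ 30
27^6 ≡ 4
27^10 ≡ 1
Thus |⟨27⟩| = ord(27) = 10.
[(Z/31Z)^× : ⟨27⟩] = 30/10 = 3.

3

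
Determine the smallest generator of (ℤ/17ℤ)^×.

3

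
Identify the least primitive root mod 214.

φ(214) = φ(2)·φ(107) = 1·106 = 106 = 2 · 53.
Test candidates g = 2, 3, … against the prime factors q ∈ {2, 53} of φ(214): g is a generator iff g^(106/q) ≢ 1 for every such q.
g = 2: gcd(2, 214) = 2 > 1, not a unit — skip.
g = 3: 3^53 ≡ 1 — hits 1, so not a primitive root.
g = 4: gcd(4, 214) = 2 > 1, not a unit — skip.
g = 5: 5^53 ≡ 213; 5^2 ≡ 25 — none is 1, so 5 is a primitive root.
The smallest primitive root modulo 214 is 5.

5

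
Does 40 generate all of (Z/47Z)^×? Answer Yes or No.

Yes

φ(47) = 47 − 1 = 46 = 2 · 23.
It suffices to check that the order of 40 is not a proper divisor of 46: compute 40^(46/q) for q ∈ {2, 23}.
40^23 ≡ 46 (mod 47)  [q = 2: ≢ 1 ✓]
40^2 ≡ 2 (mod 47)  [q = 23: ≢ 1 ✓]
None equal 1, so ord_47(40) = 46: 40 is a primitive root.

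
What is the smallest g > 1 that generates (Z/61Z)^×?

2

φ(61) = 61 − 1 = 60 = 2^2 · 3 · 5.
g is a primitive root iff g^(60/q) ≢ 1 (mod 61) for each prime q ∈ {2, 3, 5}.
g = 2: 2^30 ≡ 60; 2^20 ≡ 47; 2^12 ≡ 9 — none is 1, so 2 is a primitive root.
So 2 is the smallest generator of (Z/61Z)^×.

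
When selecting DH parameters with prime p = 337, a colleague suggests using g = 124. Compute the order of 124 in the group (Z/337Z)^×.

336

By Lagrange's theorem, ord_337(124) divides φ(337) = 337 − 1 = 336 = 2^4 · 3 · 7.
Divisors of 336: 1, 2, 3, 4, 6, 7, 8, 12, 14, 16, 21, 24, 28, 42, 48, 56, 84, 112, 168, 336.
Evaluate successive powers at the divisors of 336:
124^1 ≡ 124
124^2 ≡ 211
124^3 ≡ 215
124^4 ≡ 37
124^6 ≡ 56
124^7 ≡ 204
124^8 ≡ 21
124^12 ≡ 103
124^14 ≡ 165
124^16 ≡ 104
124^21 ≡ 297
124^24 ≡ 162
124^28 ≡ 265
124^42 ≡ 252
124^48 ≡ 295
124^56 ≡ 129
124^84 ≡ 148
124^112 ≡ 128
124^168 ≡ 336
124^336 ≡ 1
Hence ord(124) = 336.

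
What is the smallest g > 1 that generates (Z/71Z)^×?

7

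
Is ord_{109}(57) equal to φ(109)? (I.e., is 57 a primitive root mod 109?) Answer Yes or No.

Yes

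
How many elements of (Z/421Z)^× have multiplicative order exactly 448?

0

φ(421) = 421 − 1 = 420 = 2^2 · 3 · 5 · 7.
(Z/421Z)^× is cyclic (|G| = 420); a cyclic group of order m has exactly φ(d) elements of each order d | m, and none otherwise.
Here 420 is not a multiple of 448, so there are no elements of order 448.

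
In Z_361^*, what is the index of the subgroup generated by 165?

By Lagrange's theorem, ord_361(165) divides φ(361) = φ(19^2) = 19·(19−1) = 342 = 2 · 3^2 · 19.
Divisors of 342: 1, 2, 3, 6, 9, 18, 19, 38, 57, 114, 171, 342.
Compute 165^d (mod 361) for the divisors d until we hit 1:
165^1 ≡ 165 (mod 361)
165^2 ≡ 150 (mod 361)
165^3 ≡ 202 (mod 361)
165^6 ≡ 11 (mod 361)
165^9 ≡ 56 (mod 361)
165^18 ≡ 248 (mod 361)
165^19 ≡ 127 (mod 361)
165^38 ≡ 245 (mod 361)
165^57 ≡ 69 (mod 361)
165^114 ≡ 68 (mod 361)
165^171 ≡ 360 (mod 361)
165^342 ≡ 1 (mod 361) ✓
Thus |⟨165⟩| = ord(165) = 342.
The index is φ(361) / ord(165) = 342 / 342 = 1.

1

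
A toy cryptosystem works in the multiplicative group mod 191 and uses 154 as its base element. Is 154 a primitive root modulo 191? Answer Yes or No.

No

φ(191) = 191 − 1 = 190 = 2 · 5 · 19.
154 is a primitive root mod 191 iff 154^(φ(191)/q) ≢ 1 for every prime q | φ(191), i.e. q ∈ {2, 5, 19}.
154^95 ≡ 1 (mod 191)  [q = 2: ≡ 1 ✗]
154^38 ≡ 1 (mod 191)  [q = 5: ≡ 1 ✗]
154^10 ≡ 125 (mod 191)  [q = 19: ≢ 1 ✓]
154^95 ≡ 1 shows ord(154) | 95, strictly less than φ(191); not a primitive root.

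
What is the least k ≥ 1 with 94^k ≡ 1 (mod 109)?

ord(94) | φ(109) = 109 − 1 = 108 = 2^2 · 3^3.
Divisors of 108: 1, 2, 3, 4, 6, 9, 12, 18, 27, 36, 54, 108.
Compute 94^d (mod 109) for the divisors d until we hit 1:
94^1 ≡ 94 (mod 109)
94^2 ≡ 7 (mod 109)
94^3 ≡ 4 (mod 109)
94^4 ≡ 49 (mod 109)
94^6 ≡ 16 (mod 109)
94^9 ≡ 64 (mod 109)
94^12 ≡ 38 (mod 109)
94^18 ≡ 63 (mod 109)
94^27 ≡ 108 (mod 109)
94^36 ≡ 45 (mod 109)
94^54 ≡ 1 (mod 109) ✓
Hence ord(94) = 54.

54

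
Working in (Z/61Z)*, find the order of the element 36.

30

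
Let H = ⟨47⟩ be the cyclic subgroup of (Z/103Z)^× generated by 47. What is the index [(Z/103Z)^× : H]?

By Lagrange's theorem, ord_103(47) divides φ(103) = 103 − 1 = 102 = 2 · 3 · 17.
Divisors of 102: 1, 2, 3, 6, 17, 34, 51, 102.
Check 47^d mod 103 for each divisor in increasing order:
47^1 ≡ 47 (mod 103)
47^2 ≡ 46 (mod 103)
47^3 ≡ 102 (mod 103)
47^6 ≡ 1 (mod 103) ✓
The order of 47 is 6, so the subgroup it generates has 6 elements.
Index = |(Z/103Z)^×| / |⟨47⟩| = 102 / 6 = 17.

17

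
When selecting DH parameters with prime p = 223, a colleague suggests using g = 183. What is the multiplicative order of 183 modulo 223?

Since 183 ∈ (Z/223Z)^×, its order divides φ(223) = 223 − 1 = 222 = 2 · 3 · 37.
Divisors of 222: 1, 2, 3, 6, 37, 74, 111, 222.
Test each divisor d:
183^1 ≡ 183 (mod 223)
183^2 ≡ 39 (mod 223)
183^3 ≡ 1 (mod 223) ✓
The smallest such exponent is 3, so the order of 183 is 3.

3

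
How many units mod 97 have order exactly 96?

32

φ(97) = 97 − 1 = 96 = 2^5 · 3.
Since (Z/97Z)^× is cyclic of order 96, the number of elements of order d is φ(d) when d | 96 and 0 otherwise.
96 = 2^5 · 3 divides 96, and φ(96) = 32.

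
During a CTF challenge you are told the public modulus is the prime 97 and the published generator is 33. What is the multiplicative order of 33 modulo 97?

8

The order of 33 must divide φ(97) = 97 − 1 = 96 = 2^5 · 3.
Divisors of 96: 1, 2, 3, 4, 6, 8, 12, 16, 24, 32, 48, 96.
Test each divisor d:
33^1 ≡ 33
33^2 ≡ 22
33^3 ≡ 47
33^4 ≡ 96
33^6 ≡ 75
33^8 ≡ 1
Hence ord(33) = 8.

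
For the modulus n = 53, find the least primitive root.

2

φ(53) = 53 − 1 = 52 = 2^2 · 13.
Test candidates g = 2, 3, … against the prime factors q ∈ {2, 13} of φ(53): g is a generator iff g^(52/q) ≢ 1 for every such q.
g = 2: 2^26 ≡ 52; 2^4 ≡ 16 — none is 1, so 2 is a primitive root.
So 2 is the smallest generator of (Z/53Z)^×.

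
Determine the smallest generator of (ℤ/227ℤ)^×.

φ(227) = 227 − 1 = 226 = 2 · 113.
g is a primitive root iff g^(226/q) ≢ 1 (mod 227) for each prime q ∈ {2, 113}.
g = 2: 2^113 ≡ 226; 2^2 ≡ 4 — none is 1, so 2 is a primitive root.
Hence the least primitive root of 227 is 2.

2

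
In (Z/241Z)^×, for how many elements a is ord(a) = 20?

8

φ(241) = 241 − 1 = 240 = 2^4 · 3 · 5.
(Z/241Z)^× is cyclic (|G| = 240); a cyclic group of order m has exactly φ(d) elements of each order d | m, and none otherwise.
20 = 2^2 · 5 divides 240, and φ(20) = 8.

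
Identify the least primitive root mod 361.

φ(361) = φ(19^2) = 19·(19−1) = 342 = 2 · 3^2 · 19.
g is a primitive root iff g^(342/q) ≢ 1 (mod 361) for each prime q ∈ {2, 3, 19}.
g = 2: 2^171 ≡ 360; 2^114 ≡ 292; 2^18 ≡ 58 — none is 1, so 2 is a primitive root.
Hence the least primitive root of 361 is 2.

2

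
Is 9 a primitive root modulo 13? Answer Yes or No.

No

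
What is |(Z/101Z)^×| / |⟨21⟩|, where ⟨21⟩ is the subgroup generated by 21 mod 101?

By Lagrange's theorem, ord_101(21) divides φ(101) = 101 − 1 = 100 = 2^2 · 5^2.
Divisors of 100: 1, 2, 4, 5, 10, 20, 25, 50, 100.
Evaluate successive powers at the divisors of 100:
21^1 ≡ 21
21^2 ≡ 37
21^4 ≡ 56
21^5 ≡ 65
21^10 ≡ 84
21^20 ≡ 87
21^25 ≡ 100
21^50 ≡ 1
Thus |⟨21⟩| = ord(21) = 50.
The index is φ(101) / ord(21) = 100 / 50 = 2.

2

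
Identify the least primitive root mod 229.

φ(229) = 229 − 1 = 228 = 2^2 · 3 · 19.
g is a primitive root iff g^(228/q) ≢ 1 (mod 229) for each prime q ∈ {2, 3, 19}.
g = 2: 2^114 ≡ 228; 2^76 ≡ 1 — hits 1, so not a primitive root.
g = 3: 3^114 ≡ 1 — hits 1, so not a primitive root.
g = 4: 4^114 ≡ 1 — hits 1, so not a primitive root.
g = 5: 5^114 ≡ 1 — hits 1, so not a primitive root.
g = 6: 6^114 ≡ 228; 6^76 ≡ 134; 6^12 ≡ 165 — none is 1, so 6 is a primitive root.
The smallest primitive root modulo 229 is 6.

6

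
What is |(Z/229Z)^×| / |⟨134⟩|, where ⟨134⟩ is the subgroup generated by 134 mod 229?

76

Since 134 ∈ (Z/229Z)^×, its order divides φ(229) = 229 − 1 = 228 = 2^2 · 3 · 19.
Divisors of 228: 1, 2, 3, 4, 6, 12, 19, 38, 57, 76, 114, 228.
Evaluate successive powers at the divisors of 228:
134^1 ≡ 134
134^2 ≡ 94
134^3 ≡ 1
So ord_229(134) = 3, hence |⟨134⟩| = 3.
Index = |(Z/229Z)^×| / |⟨134⟩| = 228 / 3 = 76.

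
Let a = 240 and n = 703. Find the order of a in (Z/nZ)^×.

36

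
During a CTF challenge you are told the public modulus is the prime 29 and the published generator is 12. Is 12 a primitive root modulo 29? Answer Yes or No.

No

φ(29) = 29 − 1 = 28 = 2^2 · 7.
It suffices to check that the order of 12 is not a proper divisor of 28: compute 12^(28/q) for q ∈ {2, 7}.
12^14 ≡ 28 (mod 29)  [q = 2: ≢ 1 ✓]
12^4 ≡ 1 (mod 29)  [q = 7: ≡ 1 ✗]
The check at q = 7 fails, so 12 generates a proper subgroup.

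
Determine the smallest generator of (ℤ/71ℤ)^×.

7

φ(71) = 71 − 1 = 70 = 2 · 5 · 7.
g is a primitive root iff g^(70/q) ≢ 1 (mod 71) for each prime q ∈ {2, 5, 7}.
g = 2: 2^35 ≡ 1 — hits 1, so not a primitive root.
g = 3: 3^35 ≡ 1 — hits 1, so not a primitive root.
g = 4: 4^35 ≡ 1 — hits 1, so not a primitive root.
g = 5: 5^35 ≡ 1 — hits 1, so not a primitive root.
g = 6: 6^35 ≡ 1 — hits 1, so not a primitive root.
g = 7: 7^35 ≡ 70; 7^14 ≡ 54; 7^10 ≡ 45 — none is 1, so 7 is a primitive root.
So 7 is the smallest generator of (Z/71Z)^×.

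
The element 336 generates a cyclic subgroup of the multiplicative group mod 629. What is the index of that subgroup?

By Lagrange's theorem, ord_629(336) divides φ(629) = φ(17·37) = (17−1)·(37−1) = 16·36 = 576 = 2^6 · 3^2.
Divisors of 576: 1, 2, 3, 4, 6, 8, 9, 12, 16, 18, 24, 32, 36, 48, 64, 72, 96, 144, 192, 288, 576.
Compute 336^d (mod 629) for the divisors d until we hit 1:
336^1 ≡ 336
336^2 ≡ 305
336^3 ≡ 582
336^4 ≡ 562
336^6 ≡ 322
336^8 ≡ 86
336^9 ≡ 591
336^12 ≡ 528
336^16 ≡ 477
336^18 ≡ 186
336^24 ≡ 137
336^32 ≡ 460
336^36 ≡ 1
Thus |⟨336⟩| = ord(336) = 36.
[(Z/629Z)^× : ⟨336⟩] = 576/36 = 16.

16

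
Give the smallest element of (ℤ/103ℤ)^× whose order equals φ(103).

φ(103) = 103 − 1 = 102 = 2 · 3 · 17.
Test candidates g = 2, 3, … against the prime factors q ∈ {2, 3, 17} of φ(103): g is a generator iff g^(102/q) ≢ 1 for every such q.
g = 2: 2^51 ≡ 1 — hits 1, so not a primitive root.
g = 3: 3^51 ≡ 102; 3^34 ≡ 1 — hits 1, so not a primitive root.
g = 4: 4^51 ≡ 1 — hits 1, so not a primitive root.
g = 5: 5^51 ≡ 102; 5^34 ≡ 56; 5^6 ≡ 72 — none is 1, so 5 is a primitive root.
So 5 is the smallest generator of (Z/103Z)^×.

5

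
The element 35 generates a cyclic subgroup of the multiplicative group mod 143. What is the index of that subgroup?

4

ord(35) | φ(143) = φ(11·13) = (11−1)·(13−1) = 10·12 = 120 = 2^3 · 3 · 5.
Divisors of 120: 1, 2, 3, 4, 5, 6, 8, 10, 12, 15, 20, 24, 30, 40, 60, 120.
Check 35^d mod 143 for each divisor in increasing order:
35^1 ≡ 35
35^2 ≡ 81
35^3 ≡ 118
35^4 ≡ 126
35^5 ≡ 120
35^6 ≡ 53
35^8 ≡ 3
35^10 ≡ 100
35^12 ≡ 92
35^15 ≡ 131
35^20 ≡ 133
35^24 ≡ 27
35^30 ≡ 1
Thus |⟨35⟩| = ord(35) = 30.
[(Z/143Z)^× : ⟨35⟩] = 120/30 = 4.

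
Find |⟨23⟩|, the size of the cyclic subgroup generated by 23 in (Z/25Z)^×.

20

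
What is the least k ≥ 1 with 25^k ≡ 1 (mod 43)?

21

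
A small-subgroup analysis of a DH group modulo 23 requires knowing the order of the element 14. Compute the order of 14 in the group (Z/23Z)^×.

22

Since 14 ∈ (Z/23Z)^×, its order divides φ(23) = 23 − 1 = 22 = 2 · 11.
Divisors of 22: 1, 2, 11, 22.
Compute 14^d (mod 23) for the divisors d until we hit 1:
14^1 ≡ 14 (mod 23)
14^2 ≡ 12 (mod 23)
14^11 ≡ 22 (mod 23)
14^22 ≡ 1 (mod 23) ✓
Therefore the multiplicative order of 14 modulo 23 is 22.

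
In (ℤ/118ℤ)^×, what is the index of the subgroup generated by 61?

1

The order of 61 must divide φ(118) = φ(2)·φ(59) = 1·58 = 58 = 2 · 29.
Divisors of 58: 1, 2, 29, 58.
Test each divisor d:
61^1 ≡ 61 (mod 118)
61^2 ≡ 63 (mod 118)
61^29 ≡ 117 (mod 118)
61^58 ≡ 1 (mod 118) ✓
Thus |⟨61⟩| = ord(61) = 58.
The index is φ(118) / ord(61) = 58 / 58 = 1.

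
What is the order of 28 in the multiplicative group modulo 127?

By Lagrange's theorem, ord_127(28) divides φ(127) = 127 − 1 = 126 = 2 · 3^2 · 7.
Divisors of 126: 1, 2, 3, 6, 7, 9, 14, 18, 21, 42, 63, 126.
Compute 28^d (mod 127) for the divisors d until we hit 1:
28^1 ≡ 28 (mod 127)
28^2 ≡ 22 (mod 127)
28^3 ≡ 108 (mod 127)
28^6 ≡ 107 (mod 127)
28^7 ≡ 75 (mod 127)
28^9 ≡ 126 (mod 127)
28^14 ≡ 37 (mod 127)
28^18 ≡ 1 (mod 127) ✓
The smallest such exponent is 18, so the order of 28 is 18.

18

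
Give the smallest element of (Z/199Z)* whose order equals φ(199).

φ(199) = 199 − 1 = 198 = 2 · 3^2 · 11.
Test candidates g = 2, 3, … against the prime factors q ∈ {2, 3, 11} of φ(199): g is a generator iff g^(198/q) ≢ 1 for every such q.
g = 2: 2^99 ≡ 1 — hits 1, so not a primitive root.
g = 3: 3^99 ≡ 198; 3^66 ≡ 106; 3^18 ≡ 125 — none is 1, so 3 is a primitive root.
The smallest primitive root modulo 199 is 3.

3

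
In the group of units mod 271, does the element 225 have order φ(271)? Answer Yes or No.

φ(271) = 271 − 1 = 270 = 2 · 3^3 · 5.
Test 225^(270/q) mod 271 for each prime factor q of 270:
225^135 ≡ 1 (mod 271)  [q = 2: ≡ 1 ✗]
225^90 ≡ 242 (mod 271)  [q = 3: ≢ 1 ✓]
225^54 ≡ 244 (mod 271)  [q = 5: ≢ 1 ✓]
The check at q = 2 fails, so 225 generates a proper subgroup.

No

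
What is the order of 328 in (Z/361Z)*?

171

Since 328 ∈ (Z/361Z)^×, its order divides φ(361) = φ(19^2) = 19·(19−1) = 342 = 2 · 3^2 · 19.
Divisors of 342: 1, 2, 3, 6, 9, 18, 19, 38, 57, 114, 171, 342.
Evaluate successive powers at the divisors of 342:
328^1 ≡ 328
328^2 ≡ 6
328^3 ≡ 163
328^6 ≡ 216
328^9 ≡ 191
328^18 ≡ 20
328^19 ≡ 62
328^38 ≡ 234
328^57 ≡ 68
328^114 ≡ 292
328^171 ≡ 1
Hence ord(328) = 171.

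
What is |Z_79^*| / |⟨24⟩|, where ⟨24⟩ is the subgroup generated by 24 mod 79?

By Lagrange's theorem, ord_79(24) divides φ(79) = 79 − 1 = 78 = 2 · 3 · 13.
Divisors of 78: 1, 2, 3, 6, 13, 26, 39, 78.
Test each divisor d:
24^1 ≡ 24
24^2 ≡ 23
24^3 ≡ 78
24^6 ≡ 1
The order of 24 is 6, so the subgroup it generates has 6 elements.
Index = |(Z/79Z)^×| / |⟨24⟩| = 78 / 6 = 13.

13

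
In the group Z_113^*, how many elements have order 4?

2

φ(113) = 113 − 1 = 112 = 2^4 · 7.
Since (Z/113Z)^× is cyclic of order 112, the number of elements of order d is φ(d) when d | 112 and 0 otherwise.
4 = 2^2 divides 112, and φ(4) = 2.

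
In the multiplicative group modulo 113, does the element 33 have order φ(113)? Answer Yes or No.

Yes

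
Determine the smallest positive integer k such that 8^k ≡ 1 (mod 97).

16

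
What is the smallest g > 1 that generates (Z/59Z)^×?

2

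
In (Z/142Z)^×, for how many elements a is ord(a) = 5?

4

φ(142) = φ(2)·φ(71) = 1·70 = 70 = 2 · 5 · 7.
Since (Z/142Z)^× is cyclic of order 70, the number of elements of order d is φ(d) when d | 70 and 0 otherwise.
5 | 70, and φ(5) = 5 − 1 = 4.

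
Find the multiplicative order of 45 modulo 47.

ord(45) | φ(47) = 47 − 1 = 46 = 2 · 23.
Divisors of 46: 1, 2, 23, 46.
Check 45^d mod 47 for each divisor in increasing order:
45^1 ≡ 45
45^2 ≡ 4
45^23 ≡ 46
45^46 ≡ 1
Therefore the multiplicative order of 45 modulo 47 is 46.

46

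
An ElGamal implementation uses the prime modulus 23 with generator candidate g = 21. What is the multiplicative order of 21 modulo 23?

22

The order of 21 must divide φ(23) = 23 − 1 = 22 = 2 · 11.
Divisors of 22: 1, 2, 11, 22.
Evaluate successive powers at the divisors of 22:
21^1 ≡ 21
21^2 ≡ 4
21^11 ≡ 22
21^22 ≡ 1
So ord_23(21) = 22.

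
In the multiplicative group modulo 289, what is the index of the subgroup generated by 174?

The order of 174 must divide φ(289) = φ(17^2) = 17·(17−1) = 272 = 2^4 · 17.
Divisors of 272: 1, 2, 4, 8, 16, 17, 34, 68, 136, 272.
Test each divisor d:
174^1 ≡ 174 (mod 289)
174^2 ≡ 220 (mod 289)
174^4 ≡ 137 (mod 289)
174^8 ≡ 273 (mod 289)
174^16 ≡ 256 (mod 289)
174^17 ≡ 38 (mod 289)
174^34 ≡ 288 (mod 289)
174^68 ≡ 1 (mod 289) ✓
So ord_289(174) = 68, hence |⟨174⟩| = 68.
The index is φ(289) / ord(174) = 272 / 68 = 4.

4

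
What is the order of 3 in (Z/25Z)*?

By Lagrange's theorem, ord_25(3) divides φ(25) = φ(5^2) = 5·(5−1) = 20 = 2^2 · 5.
Divisors of 20: 1, 2, 4, 5, 10, 20.
Compute 3^d (mod 25) for the divisors d until we hit 1:
3^1 ≡ 3 (mod 25)
3^2 ≡ 9 (mod 25)
3^4 ≡ 6 (mod 25)
3^5 ≡ 18 (mod 25)
3^10 ≡ 24 (mod 25)
3^20 ≡ 1 (mod 25) ✓
So ord_25(3) = 20.

20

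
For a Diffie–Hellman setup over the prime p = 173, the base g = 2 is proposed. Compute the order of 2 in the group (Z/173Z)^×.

172

The order of 2 must divide φ(173) = 173 − 1 = 172 = 2^2 · 43.
Divisors of 172: 1, 2, 4, 43, 86, 172.
Evaluate successive powers at the divisors of 172:
2^1 ≡ 2
2^2 ≡ 4
2^4 ≡ 16
2^43 ≡ 80
2^86 ≡ 172
2^172 ≡ 1
The smallest such exponent is 172, so the order of 2 is 172.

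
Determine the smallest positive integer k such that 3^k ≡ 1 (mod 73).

12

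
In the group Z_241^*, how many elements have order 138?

φ(241) = 241 − 1 = 240 = 2^4 · 3 · 5.
Since (Z/241Z)^× is cyclic of order 240, the number of elements of order d is φ(d) when d | 240 and 0 otherwise.
138 does not divide 240, so no element of (Z/241Z)^× has order 138.

0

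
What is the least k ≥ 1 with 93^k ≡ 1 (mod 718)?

358

The order of 93 must divide φ(718) = φ(2)·φ(359) = 1·358 = 358 = 2 · 179.
Divisors of 358: 1, 2, 179, 358.
Test each divisor d:
93^1 ≡ 93
93^2 ≡ 33
93^179 ≡ 717
93^358 ≡ 1
Hence ord(93) = 358.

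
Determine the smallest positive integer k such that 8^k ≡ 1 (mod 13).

The order of 8 must divide φ(13) = 13 − 1 = 12 = 2^2 · 3.
Divisors of 12: 1, 2, 3, 4, 6, 12.
Compute 8^d (mod 13) for the divisors d until we hit 1:
8^1 ≡ 8 (mod 13)
8^2 ≡ 12 (mod 13)
8^3 ≡ 5 (mod 13)
8^4 ≡ 1 (mod 13) ✓
The smallest such exponent is 4, so the order of 8 is 4.

4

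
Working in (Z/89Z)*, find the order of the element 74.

88

ord(74) | φ(89) = 89 − 1 = 88 = 2^3 · 11.
Divisors of 88: 1, 2, 4, 8, 11, 22, 44, 88.
Compute 74^d (mod 89) for the divisors d until we hit 1:
74^1 ≡ 74 (mod 89)
74^2 ≡ 47 (mod 89)
74^4 ≡ 73 (mod 89)
74^8 ≡ 78 (mod 89)
74^11 ≡ 12 (mod 89)
74^22 ≡ 55 (mod 89)
74^44 ≡ 88 (mod 89)
74^88 ≡ 1 (mod 89) ✓
So ord_89(74) = 88.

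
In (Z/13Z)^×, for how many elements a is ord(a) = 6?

2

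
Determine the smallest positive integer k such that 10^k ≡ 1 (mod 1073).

84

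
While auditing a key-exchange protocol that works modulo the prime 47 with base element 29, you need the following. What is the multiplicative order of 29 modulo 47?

46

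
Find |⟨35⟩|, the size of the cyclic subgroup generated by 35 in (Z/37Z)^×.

36

ord(35) | φ(37) = 37 − 1 = 36 = 2^2 · 3^2.
Divisors of 36: 1, 2, 3, 4, 6, 9, 12, 18, 36.
Test each divisor d:
35^1 ≡ 35 (mod 37)
35^2 ≡ 4 (mod 37)
35^3 ≡ 29 (mod 37)
35^4 ≡ 16 (mod 37)
35^6 ≡ 27 (mod 37)
35^9 ≡ 6 (mod 37)
35^12 ≡ 26 (mod 37)
35^18 ≡ 36 (mod 37)
35^36 ≡ 1 (mod 37) ✓
So ord_37(35) = 36.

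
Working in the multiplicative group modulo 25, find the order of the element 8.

20

Since 8 ∈ (Z/25Z)^×, its order divides φ(25) = φ(5^2) = 5·(5−1) = 20 = 2^2 · 5.
Divisors of 20: 1, 2, 4, 5, 10, 20.
Evaluate successive powers at the divisors of 20:
8^1 ≡ 8
8^2 ≡ 14
8^4 ≡ 21
8^5 ≡ 18
8^10 ≡ 24
8^20 ≡ 1
So ord_25(8) = 20.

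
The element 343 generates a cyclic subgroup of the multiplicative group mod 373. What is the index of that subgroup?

6

The order of 343 must divide φ(373) = 373 − 1 = 372 = 2^2 · 3 · 31.
Divisors of 372: 1, 2, 3, 4, 6, 12, 31, 62, 93, 124, 186, 372.
Check 343^d mod 373 for each divisor in increasing order:
343^1 ≡ 343
343^2 ≡ 154
343^3 ≡ 229
343^4 ≡ 217
343^6 ≡ 221
343^12 ≡ 351
343^31 ≡ 372
343^62 ≡ 1
Thus |⟨343⟩| = ord(343) = 62.
[(Z/373Z)^× : ⟨343⟩] = 372/62 = 6.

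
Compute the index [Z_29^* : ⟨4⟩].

ord(4) | φ(29) = 29 − 1 = 28 = 2^2 · 7.
Divisors of 28: 1, 2, 4, 7, 14, 28.
Compute 4^d (mod 29) for the divisors d until we hit 1:
4^1 ≡ 4 (mod 29)
4^2 ≡ 16 (mod 29)
4^4 ≡ 24 (mod 29)
4^7 ≡ 28 (mod 29)
4^14 ≡ 1 (mod 29) ✓
The order of 4 is 14, so the subgroup it generates has 14 elements.
Index = |(Z/29Z)^×| / |⟨4⟩| = 28 / 14 = 2.

2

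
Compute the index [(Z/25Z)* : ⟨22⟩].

1

Since 22 ∈ (Z/25Z)^×, its order divides φ(25) = φ(5^2) = 5·(5−1) = 20 = 2^2 · 5.
Divisors of 20: 1, 2, 4, 5, 10, 20.
Test each divisor d:
22^1 ≡ 22 (mod 25)
22^2 ≡ 9 (mod 25)
22^4 ≡ 6 (mod 25)
22^5 ≡ 7 (mod 25)
22^10 ≡ 24 (mod 25)
22^20 ≡ 1 (mod 25) ✓
The order of 22 is 20, so the subgroup it generates has 20 elements.
The index is φ(25) / ord(22) = 20 / 20 = 1.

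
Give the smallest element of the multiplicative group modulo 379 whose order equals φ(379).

2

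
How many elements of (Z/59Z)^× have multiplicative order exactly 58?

φ(59) = 59 − 1 = 58 = 2 · 29.
In a cyclic group of order 58, there are φ(d) elements of order d for each divisor d of 58, and zero for non-divisors.
58 = 2 · 29 divides 58, and φ(58) = 28.

28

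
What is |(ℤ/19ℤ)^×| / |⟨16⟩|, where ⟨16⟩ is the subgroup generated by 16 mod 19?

2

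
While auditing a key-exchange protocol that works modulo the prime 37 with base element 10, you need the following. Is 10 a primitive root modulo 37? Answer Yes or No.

φ(37) = 37 − 1 = 36 = 2^2 · 3^2.
10 is a primitive root mod 37 iff 10^(φ(37)/q) ≢ 1 for every prime q | φ(37), i.e. q ∈ {2, 3}.
10^18 ≡ 1 (mod 37)  [q = 2: ≡ 1 ✗]
10^12 ≡ 1 (mod 37)  [q = 3: ≡ 1 ✗]
Since 10^18 ≡ 1, the order of 10 divides 18 < 36, so 10 is not a primitive root.

No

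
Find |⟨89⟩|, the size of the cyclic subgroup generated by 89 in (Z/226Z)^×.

112

Since 89 ∈ (Z/226Z)^×, its order divides φ(226) = φ(2)·φ(113) = 1·112 = 112 = 2^4 · 7.
Divisors of 112: 1, 2, 4, 7, 8, 14, 16, 28, 56, 112.
Evaluate successive powers at the divisors of 112:
89^1 ≡ 89 (mod 226)
89^2 ≡ 11 (mod 226)
89^4 ≡ 121 (mod 226)
89^7 ≡ 35 (mod 226)
89^8 ≡ 177 (mod 226)
89^14 ≡ 95 (mod 226)
89^16 ≡ 141 (mod 226)
89^28 ≡ 211 (mod 226)
89^56 ≡ 225 (mod 226)
89^112 ≡ 1 (mod 226) ✓
The smallest such exponent is 112, so the order of 89 is 112.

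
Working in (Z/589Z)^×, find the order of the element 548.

90

ord(548) | φ(589) = φ(19·31) = (19−1)·(31−1) = 18·30 = 540 = 2^2 · 3^3 · 5.
Divisors of 540: 1, 2, 3, 4, 5, 6, 9, 10, 12, 15, 18, 20, 27, 30, 36, 45, 54, 60, 90, 108, 135, 180, 270, 540.
Test each divisor d:
548^1 ≡ 548 (mod 589)
548^2 ≡ 503 (mod 589)
548^3 ≡ 581 (mod 589)
548^4 ≡ 328 (mod 589)
548^5 ≡ 99 (mod 589)
548^6 ≡ 64 (mod 589)
548^9 ≡ 77 (mod 589)
548^10 ≡ 377 (mod 589)
548^12 ≡ 562 (mod 589)
548^15 ≡ 216 (mod 589)
548^18 ≡ 39 (mod 589)
548^20 ≡ 180 (mod 589)
548^27 ≡ 58 (mod 589)
548^30 ≡ 125 (mod 589)
548^36 ≡ 343 (mod 589)
548^45 ≡ 495 (mod 589)
548^54 ≡ 419 (mod 589)
548^60 ≡ 311 (mod 589)
548^90 ≡ 1 (mod 589) ✓
Therefore the multiplicative order of 548 modulo 589 is 90.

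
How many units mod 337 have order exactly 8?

4

φ(337) = 337 − 1 = 336 = 2^4 · 3 · 7.
Since (Z/337Z)^× is cyclic of order 336, the number of elements of order d is φ(d) when d | 336 and 0 otherwise.
8 = 2^3 divides 336, and φ(8) = 4.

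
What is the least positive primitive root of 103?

5

φ(103) = 103 − 1 = 102 = 2 · 3 · 17.
g is a primitive root iff g^(102/q) ≢ 1 (mod 103) for each prime q ∈ {2, 3, 17}.
g = 2: 2^51 ≡ 1 — hits 1, so not a primitive root.
g = 3: 3^51 ≡ 102; 3^34 ≡ 1 — hits 1, so not a primitive root.
g = 4: 4^51 ≡ 1 — hits 1, so not a primitive root.
g = 5: 5^51 ≡ 102; 5^34 ≡ 56; 5^6 ≡ 72 — none is 1, so 5 is a primitive root.
The smallest primitive root modulo 103 is 5.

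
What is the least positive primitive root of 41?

φ(41) = 41 − 1 = 40 = 2^3 · 5.
g is a primitive root iff g^(40/q) ≢ 1 (mod 41) for each prime q ∈ {2, 5}.
g = 2: 2^20 ≡ 1 — hits 1, so not a primitive root.
g = 3: 3^20 ≡ 40; 3^8 ≡ 1 — hits 1, so not a primitive root.
g = 4: 4^20 ≡ 1 — hits 1, so not a primitive root.
g = 5: 5^20 ≡ 1 — hits 1, so not a primitive root.
g = 6: 6^20 ≡ 40; 6^8 ≡ 10 — none is 1, so 6 is a primitive root.
The smallest primitive root modulo 41 is 6.

6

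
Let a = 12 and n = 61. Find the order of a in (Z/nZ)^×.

15

ord(12) | φ(61) = 61 − 1 = 60 = 2^2 · 3 · 5.
Divisors of 60: 1, 2, 3, 4, 5, 6, 10, 12, 15, 20, 30, 60.
Evaluate successive powers at the divisors of 60:
12^1 ≡ 12
12^2 ≡ 22
12^3 ≡ 20
12^4 ≡ 57
12^5 ≡ 13
12^6 ≡ 34
12^10 ≡ 47
12^12 ≡ 58
12^15 ≡ 1
Therefore the multiplicative order of 12 modulo 61 is 15.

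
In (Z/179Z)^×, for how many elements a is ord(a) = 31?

0

φ(179) = 179 − 1 = 178 = 2 · 89.
In a cyclic group of order 178, there are φ(d) elements of order d for each divisor d of 178, and zero for non-divisors.
31 does not divide 178, so no element of (Z/179Z)^× has order 31.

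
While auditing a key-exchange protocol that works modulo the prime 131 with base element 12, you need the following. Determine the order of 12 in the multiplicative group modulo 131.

Since 12 ∈ (Z/131Z)^×, its order divides φ(131) = 131 − 1 = 130 = 2 · 5 · 13.
Divisors of 130: 1, 2, 5, 10, 13, 26, 65, 130.
Compute 12^d (mod 131) for the divisors d until we hit 1:
12^1 ≡ 12 (mod 131)
12^2 ≡ 13 (mod 131)
12^5 ≡ 63 (mod 131)
12^10 ≡ 39 (mod 131)
12^13 ≡ 58 (mod 131)
12^26 ≡ 89 (mod 131)
12^65 ≡ 1 (mod 131) ✓
The smallest such exponent is 65, so the order of 12 is 65.

65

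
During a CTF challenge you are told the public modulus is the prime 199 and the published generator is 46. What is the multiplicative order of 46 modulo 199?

Since 46 ∈ (Z/199Z)^×, its order divides φ(199) = 199 − 1 = 198 = 2 · 3^2 · 11.
Divisors of 198: 1, 2, 3, 6, 9, 11, 18, 22, 33, 66, 99, 198.
Check 46^d mod 199 for each divisor in increasing order:
46^1 ≡ 46 (mod 199)
46^2 ≡ 126 (mod 199)
46^3 ≡ 25 (mod 199)
46^6 ≡ 28 (mod 199)
46^9 ≡ 103 (mod 199)
46^11 ≡ 43 (mod 199)
46^18 ≡ 62 (mod 199)
46^22 ≡ 58 (mod 199)
46^33 ≡ 106 (mod 199)
46^66 ≡ 92 (mod 199)
46^99 ≡ 1 (mod 199) ✓
Hence ord(46) = 99.

99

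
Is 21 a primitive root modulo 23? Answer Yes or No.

Yes

φ(23) = 23 − 1 = 22 = 2 · 11.
Test 21^(22/q) mod 23 for each prime factor q of 22:
21^11 ≡ 22 (mod 23)  [q = 2: ≢ 1 ✓]
21^2 ≡ 4 (mod 23)  [q = 11: ≢ 1 ✓]
None equal 1, so ord_23(21) = 22: 21 is a primitive root.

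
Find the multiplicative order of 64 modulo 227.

113

Since 64 ∈ (Z/227Z)^×, its order divides φ(227) = 227 − 1 = 226 = 2 · 113.
Divisors of 226: 1, 2, 113, 226.
Check 64^d mod 227 for each divisor in increasing order:
64^1 ≡ 64 (mod 227)
64^2 ≡ 10 (mod 227)
64^113 ≡ 1 (mod 227) ✓
So ord_227(64) = 113.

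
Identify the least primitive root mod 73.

5

φ(73) = 73 − 1 = 72 = 2^3 · 3^2.
Test candidates g = 2, 3, … against the prime factors q ∈ {2, 3} of φ(73): g is a generator iff g^(72/q) ≢ 1 for every such q.
g = 2: 2^36 ≡ 1 — hits 1, so not a primitive root.
g = 3: 3^36 ≡ 1 — hits 1, so not a primitive root.
g = 4: 4^36 ≡ 1 — hits 1, so not a primitive root.
g = 5: 5^36 ≡ 72; 5^24 ≡ 8 — none is 1, so 5 is a primitive root.
So 5 is the smallest generator of (Z/73Z)^×.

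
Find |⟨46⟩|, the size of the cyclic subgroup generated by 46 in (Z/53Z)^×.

13

ord(46) | φ(53) = 53 − 1 = 52 = 2^2 · 13.
Divisors of 52: 1, 2, 4, 13, 26, 52.
Test each divisor d:
46^1 ≡ 46 (mod 53)
46^2 ≡ 49 (mod 53)
46^4 ≡ 16 (mod 53)
46^13 ≡ 1 (mod 53) ✓
Hence ord(46) = 13.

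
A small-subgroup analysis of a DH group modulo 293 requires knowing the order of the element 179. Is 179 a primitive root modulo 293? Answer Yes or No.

Yes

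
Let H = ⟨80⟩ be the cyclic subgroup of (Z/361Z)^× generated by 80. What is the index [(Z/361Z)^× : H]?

2

Since 80 ∈ (Z/361Z)^×, its order divides φ(361) = φ(19^2) = 19·(19−1) = 342 = 2 · 3^2 · 19.
Divisors of 342: 1, 2, 3, 6, 9, 18, 19, 38, 57, 114, 171, 342.
Test each divisor d:
80^1 ≡ 80 (mod 361)
80^2 ≡ 263 (mod 361)
80^3 ≡ 102 (mod 361)
80^6 ≡ 296 (mod 361)
80^9 ≡ 229 (mod 361)
80^18 ≡ 96 (mod 361)
80^19 ≡ 99 (mod 361)
80^38 ≡ 54 (mod 361)
80^57 ≡ 292 (mod 361)
80^114 ≡ 68 (mod 361)
80^171 ≡ 1 (mod 361) ✓
So ord_361(80) = 171, hence |⟨80⟩| = 171.
The index is φ(361) / ord(80) = 342 / 171 = 2.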